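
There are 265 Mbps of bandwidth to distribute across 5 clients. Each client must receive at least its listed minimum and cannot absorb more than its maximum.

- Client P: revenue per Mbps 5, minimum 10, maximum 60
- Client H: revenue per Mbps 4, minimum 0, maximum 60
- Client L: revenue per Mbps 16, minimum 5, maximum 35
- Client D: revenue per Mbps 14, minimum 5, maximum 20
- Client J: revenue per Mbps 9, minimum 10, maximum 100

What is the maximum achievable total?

2240

Meeting every minimum uses 10+0+5+5+10 = 30 Mbps, leaving 235.
Highest revenue per Mbps first: Client L 16 > Client D 14 > Client J 9 > Client P 5 > Client H 4.
Client L takes 30 more to reach its cap of 35 → 205 left.
Client D: +15 to 20 (cap) → 190 left.
Client J: +90 to 100 (cap) → 100 left.
Give Client P 50 more to hit its cap of 60 → 50 left.
Client H has room for 60 more but only 50 remain, so it gets 50.
Total = 5×60 + 4×50 + 16×35 + 14×20 + 9×100 = 2240.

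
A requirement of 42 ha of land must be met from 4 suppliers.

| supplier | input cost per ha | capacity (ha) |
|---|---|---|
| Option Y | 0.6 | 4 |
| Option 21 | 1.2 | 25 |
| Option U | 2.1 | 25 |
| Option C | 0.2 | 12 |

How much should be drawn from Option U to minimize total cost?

1

Cheapest first:
Option C (0.2): use full 12 — 30 ha to go.
Option Y at 0.6: take all 4 ha — 26 still needed.
Option 21 at 1.2: take all 25 ha — 1 still needed.
Option U (2.1): take the remaining 1 — done.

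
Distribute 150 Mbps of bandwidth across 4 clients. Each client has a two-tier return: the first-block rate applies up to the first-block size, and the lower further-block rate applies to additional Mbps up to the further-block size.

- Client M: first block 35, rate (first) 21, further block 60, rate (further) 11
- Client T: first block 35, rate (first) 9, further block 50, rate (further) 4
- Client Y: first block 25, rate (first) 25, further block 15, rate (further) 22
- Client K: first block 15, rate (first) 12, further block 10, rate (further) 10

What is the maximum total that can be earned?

Treat each block as its own option and order by rate: Client Y/first 25 > Client Y/second 22 > Client M/first 21 > Client K/first 12 > Client M/second 11 > Client K/second 10 > Client T/first 9 > Client T/second 4.
Client Y/first (25): +25 — 125 left.
Client Y/second (22): +15 — 110 left.
Client M/first (21): +35 — 75 left.
Fill Client K first block (15 at 12) — 60 left.
Fill Client M second block (60 at 11) — 0 left.
Total = 25×25 + 22×15 + 21×35 + 12×15 + 11×60 = 2530.

2530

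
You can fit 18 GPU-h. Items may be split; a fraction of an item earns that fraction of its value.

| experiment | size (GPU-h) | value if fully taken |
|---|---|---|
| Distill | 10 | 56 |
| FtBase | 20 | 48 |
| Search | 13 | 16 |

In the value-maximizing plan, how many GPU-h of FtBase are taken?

Best value per unit of size first: Distill 56/10≈5.6, FtBase 48/20≈2.4, Search 16/13≈1.23.
All 10 GPU-h of Distill fit (value 56) — 8 remain.
Only 8 GPU-h remain; take 8/20 of FtBase for value 48×8/20 = 19.2.

8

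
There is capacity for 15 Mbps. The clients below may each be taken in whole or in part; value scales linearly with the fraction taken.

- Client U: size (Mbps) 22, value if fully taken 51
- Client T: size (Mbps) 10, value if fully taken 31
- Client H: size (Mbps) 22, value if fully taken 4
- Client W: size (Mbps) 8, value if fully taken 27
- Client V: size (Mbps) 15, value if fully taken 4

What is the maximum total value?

48.7

Rank by value-to-size ratio: Client W 27/8≈3.38, Client T 31/10≈3.1, Client U 51/22≈2.32, Client V 4/15≈0.267, Client H 4/22≈0.182.
Client W: take in full, 8 Mbps for value 27 — 7 left.
Only 7 Mbps remain; take 7/10 of Client T for value 31×7/10 = 21.7.
Total value = 48.7.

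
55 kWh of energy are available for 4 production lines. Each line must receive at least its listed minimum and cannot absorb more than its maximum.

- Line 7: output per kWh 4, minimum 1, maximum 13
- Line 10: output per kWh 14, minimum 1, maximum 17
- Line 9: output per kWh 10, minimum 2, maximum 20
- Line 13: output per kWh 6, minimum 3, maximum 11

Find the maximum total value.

532

Meeting every minimum uses 1+1+2+3 = 7 kWh, leaving 48.
Rank by output per kWh: Line 10 14 > Line 9 10 > Line 13 6 > Line 7 4.
Line 10: +16 to 17 (cap) → 32 left.
Line 9 takes 18 more to reach its cap of 20 → 14 left.
Line 13: +8 to 11 (cap) → 6 left.
Line 7: +6 (room for 12) → 7. Pool exhausted.
Total = 4×7 + 14×17 + 10×20 + 6×11 = 532.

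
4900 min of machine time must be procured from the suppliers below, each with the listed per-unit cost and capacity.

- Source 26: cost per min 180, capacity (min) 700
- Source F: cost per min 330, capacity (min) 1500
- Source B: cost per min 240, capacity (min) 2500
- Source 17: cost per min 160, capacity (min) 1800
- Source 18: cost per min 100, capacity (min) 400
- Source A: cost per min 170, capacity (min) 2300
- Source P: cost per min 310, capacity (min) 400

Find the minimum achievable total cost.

Cheapest first:
Source 18 (100): use full 400 ; 4500 min to go.
Source 17 (160): use full 1800 ; 2700 min to go.
Source A at 170: take all 2300 min ; 400 still needed.
Source 26 (180): take the remaining 400 ; done.
Source B, Source P, Source F: unused.
Cost = 400×100 + 1800×160 + 2300×170 + 400×180 = 791000.

791000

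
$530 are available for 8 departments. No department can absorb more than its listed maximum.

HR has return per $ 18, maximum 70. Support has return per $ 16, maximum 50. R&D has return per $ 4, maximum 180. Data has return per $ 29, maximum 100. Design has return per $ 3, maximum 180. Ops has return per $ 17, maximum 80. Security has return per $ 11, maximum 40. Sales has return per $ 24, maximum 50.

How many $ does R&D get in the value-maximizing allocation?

Highest return per $ first: Data 29 > Sales 24 > HR 18 > Ops 17 > Support 16 > Security 11 > R&D 4 > Design 3.
Data takes 100 to reach its cap of 100 ; 430 left.
Sales takes 50 to reach its cap of 50 ; 380 left.
HR: +70 to 70 (cap) ; 310 left.
Ops: +80 to 80 (cap) ; 230 left.
Support takes 50 to reach its cap of 50 ; 180 left.
Security: +40 to 40 (cap) ; 140 left.
Only 140 left; R&D takes them to reach 140.

140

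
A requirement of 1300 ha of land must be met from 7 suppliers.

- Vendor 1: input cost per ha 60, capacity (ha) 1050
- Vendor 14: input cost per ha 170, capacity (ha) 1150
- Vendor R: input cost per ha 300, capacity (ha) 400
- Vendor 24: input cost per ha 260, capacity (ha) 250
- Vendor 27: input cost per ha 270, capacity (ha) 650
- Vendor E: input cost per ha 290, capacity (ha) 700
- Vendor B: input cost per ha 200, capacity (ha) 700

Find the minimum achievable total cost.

105500

Use suppliers in increasing cost order.
Take 1050 from Vendor 1 at 60 → need 250 more.
Vendor 14 at 170: take 250 of its 1150 → requirement met.
Vendor B, Vendor 24, Vendor 27, Vendor E, Vendor R: unused.
Cost = 1050×60 + 250×170 = 105500.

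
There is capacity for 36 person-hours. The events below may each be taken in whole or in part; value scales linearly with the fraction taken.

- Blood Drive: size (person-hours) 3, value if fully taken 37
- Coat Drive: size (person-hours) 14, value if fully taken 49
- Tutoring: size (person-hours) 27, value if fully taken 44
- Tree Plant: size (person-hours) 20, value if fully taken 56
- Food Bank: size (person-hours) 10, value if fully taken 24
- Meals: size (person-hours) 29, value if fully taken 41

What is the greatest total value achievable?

Rank by value-to-size ratio: Blood Drive 37/3≈12.3, Coat Drive 49/14≈3.5, Tree Plant 56/20≈2.8, Food Bank 24/10≈2.4, Tutoring 44/27≈1.63, Meals 41/29≈1.41.
All 3 person-hours of Blood Drive fit (value 37) ; 33 remain.
Coat Drive: take in full, 14 person-hours for value 49 ; 19 left.
Fill the last 19 person-hours with part of Tree Plant: 19/20 of it earns 53.2.
Total value = 139.2.

139.2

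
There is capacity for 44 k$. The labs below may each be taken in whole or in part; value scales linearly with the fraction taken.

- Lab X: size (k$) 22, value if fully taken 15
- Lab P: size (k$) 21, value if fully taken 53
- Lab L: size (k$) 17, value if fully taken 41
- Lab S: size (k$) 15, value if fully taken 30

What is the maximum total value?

Best value per unit of size first: Lab P 53/21≈2.52, Lab L 41/17≈2.41, Lab S 30/15≈2, Lab X 15/22≈0.682.
Take all of Lab P (21 k$, value 53) — 23 k$ left.
All 17 k$ of Lab L fit (value 41) — 6 remain.
6 k$ left: a 6/15 share of Lab S gives 30×6/15 = 12.
Total value = 106.

106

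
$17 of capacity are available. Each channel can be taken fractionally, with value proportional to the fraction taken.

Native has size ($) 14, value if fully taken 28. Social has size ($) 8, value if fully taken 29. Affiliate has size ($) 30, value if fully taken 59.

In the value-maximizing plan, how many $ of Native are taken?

9

Best value per unit of size first: Social 29/8≈3.62, Native 28/14≈2, Affiliate 59/30≈1.97.
Social: take in full, 8 $ for value 29 — 9 left.
Fill the last 9 $ with part of Native: 9/14 of it earns 18.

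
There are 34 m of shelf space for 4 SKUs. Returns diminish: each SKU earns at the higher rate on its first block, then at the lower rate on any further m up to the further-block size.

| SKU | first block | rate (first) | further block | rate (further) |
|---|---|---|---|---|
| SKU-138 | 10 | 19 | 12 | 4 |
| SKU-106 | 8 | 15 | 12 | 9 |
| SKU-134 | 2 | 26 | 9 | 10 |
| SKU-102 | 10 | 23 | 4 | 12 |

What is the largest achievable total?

640

Order all 8 blocks by rate: SKU-134/first 26 > SKU-102/first 23 > SKU-138/first 19 > SKU-106/first 15 > SKU-102/second 12 > SKU-134/second 10 > SKU-106/second 9 > SKU-138/second 4.
SKU-134 first at 26: fill all 2 — 32 left.
SKU-102 first at 23: fill all 10 — 22 left.
Fill SKU-138 first block (10 at 19) — 12 left.
SKU-106/first (15): +8 — 4 left.
SKU-102/second (12): +4 — 0 left.
Total = 26×2 + 23×10 + 19×10 + 15×8 + 12×4 = 640.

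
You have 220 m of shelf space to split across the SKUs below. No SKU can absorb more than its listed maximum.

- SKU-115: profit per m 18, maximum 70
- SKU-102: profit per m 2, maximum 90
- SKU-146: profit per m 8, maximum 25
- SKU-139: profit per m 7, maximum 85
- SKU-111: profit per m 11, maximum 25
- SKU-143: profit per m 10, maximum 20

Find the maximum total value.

2495

Order the SKUs by profit per m: SKU-115 18 > SKU-111 11 > SKU-143 10 > SKU-146 8 > SKU-139 7 > SKU-102 2.
SKU-115 takes 70 to reach its cap of 70 — 150 left.
SKU-111: +25 to 25 (cap) — 125 left.
SKU-143: +20 to 20 (cap) — 105 left.
SKU-146 takes 25 to reach its cap of 25 — 80 left.
Only 80 left; SKU-139 takes them to reach 80.
Total = 18×70 + 8×25 + 7×80 + 11×25 + 10×20 = 2495.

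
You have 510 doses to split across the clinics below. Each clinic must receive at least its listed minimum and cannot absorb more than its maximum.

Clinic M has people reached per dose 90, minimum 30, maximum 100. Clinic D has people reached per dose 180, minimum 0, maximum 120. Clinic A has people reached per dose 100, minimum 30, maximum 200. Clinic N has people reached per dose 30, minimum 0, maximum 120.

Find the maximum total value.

53300

Meeting every minimum uses 30+0+30+0 = 60 doses, leaving 450.
Rank by people reached per dose: Clinic D 180 > Clinic A 100 > Clinic M 90 > Clinic N 30.
Clinic D takes 120 more to reach its cap of 120 → 330 left.
Clinic A takes 170 more to reach its cap of 200 → 160 left.
Give Clinic M 70 more to hit its cap of 100 → 90 left.
Clinic N: +90 (room for 120) → 90. Pool exhausted.
Total = 90×100 + 180×120 + 100×200 + 30×90 = 53300.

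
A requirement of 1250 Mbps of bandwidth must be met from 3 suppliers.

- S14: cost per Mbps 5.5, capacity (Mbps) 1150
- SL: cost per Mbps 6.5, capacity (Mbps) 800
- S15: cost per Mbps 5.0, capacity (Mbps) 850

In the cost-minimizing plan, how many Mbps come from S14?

Use suppliers in increasing cost order.
S15 at 5.0: take all 850 Mbps → 400 still needed.
Take 400 from S14 at 5.5 to finish.
SL: unused.

400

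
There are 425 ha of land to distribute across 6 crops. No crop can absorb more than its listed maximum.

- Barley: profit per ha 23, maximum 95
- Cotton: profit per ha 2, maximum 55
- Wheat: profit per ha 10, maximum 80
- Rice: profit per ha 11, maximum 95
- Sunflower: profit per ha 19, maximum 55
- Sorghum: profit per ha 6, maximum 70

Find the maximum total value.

Rank by profit per ha: Barley 23 > Sunflower 19 > Rice 11 > Wheat 10 > Sorghum 6 > Cotton 2.
Give Barley 95 to hit its cap of 95 ; 330 left.
Give Sunflower 55 to hit its cap of 55 ; 275 left.
Rice: +95 to 95 (cap) ; 180 left.
Give Wheat 80 to hit its cap of 80 ; 100 left.
Give Sorghum 70 to hit its cap of 70 ; 30 left.
Cotton has room for 55 but only 30 remain, so it gets 30.
Total = 23×95 + 2×30 + 10×80 + 11×95 + 19×55 + 6×70 = 5555.

5555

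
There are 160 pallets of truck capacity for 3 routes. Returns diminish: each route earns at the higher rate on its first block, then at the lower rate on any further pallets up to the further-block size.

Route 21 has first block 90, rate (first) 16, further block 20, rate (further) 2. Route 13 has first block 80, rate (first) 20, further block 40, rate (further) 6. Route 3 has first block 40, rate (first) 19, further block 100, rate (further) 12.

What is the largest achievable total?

3000

Rank every tier by rate: Route 13/T1 20 > Route 3/T1 19 > Route 21/T1 16 > Route 3/T2 12 > Route 13/T2 6 > Route 21/T2 2.
Fill Route 13 T1 block (80 at 20) ; 80 left.
Route 3 T1 at 19: fill all 40 ; 40 left.
40 remain; put them into Route 21 T1 at 16.
Total = 20×80 + 19×40 + 16×40 = 3000.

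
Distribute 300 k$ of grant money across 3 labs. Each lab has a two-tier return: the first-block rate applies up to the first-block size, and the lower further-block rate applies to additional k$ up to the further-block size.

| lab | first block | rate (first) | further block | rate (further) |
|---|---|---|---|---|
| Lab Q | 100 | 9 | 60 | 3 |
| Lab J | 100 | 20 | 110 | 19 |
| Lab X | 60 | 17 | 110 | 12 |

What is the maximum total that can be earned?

5470

Treat each block as its own option and order by rate: Lab J/first 20 > Lab J/second 19 > Lab X/first 17 > Lab X/second 12 > Lab Q/first 9 > Lab Q/second 3.
Lab J/first (20): +100 ; 200 left.
Lab J second at 19: fill all 110 ; 90 left.
Lab X/first (17): +60 ; 30 left.
Lab X/second: +30 of 110 at 12; pool empty.
Total = 20×100 + 19×110 + 17×60 + 12×30 = 5470.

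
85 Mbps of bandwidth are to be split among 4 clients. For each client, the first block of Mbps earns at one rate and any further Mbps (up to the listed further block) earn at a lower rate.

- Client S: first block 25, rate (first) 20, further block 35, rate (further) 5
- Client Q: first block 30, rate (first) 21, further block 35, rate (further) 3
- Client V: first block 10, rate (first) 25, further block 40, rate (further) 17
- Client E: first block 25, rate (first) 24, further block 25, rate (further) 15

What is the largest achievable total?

1880

Treat each block as its own option and order by rate: Client V/tier1 25 > Client E/tier1 24 > Client Q/tier1 21 > Client S/tier1 20 > Client V/tier2 17 > Client E/tier2 15 > Client S/tier2 5 > Client Q/tier2 3.
Client V/tier1 (25): +10 — 75 left.
Client E/tier1 (24): +25 — 50 left.
Client Q/tier1 (21): +30 — 20 left.
Client S/tier1: +20 of 25 at 20; pool empty.
Total = 25×10 + 24×25 + 21×30 + 20×20 = 1880.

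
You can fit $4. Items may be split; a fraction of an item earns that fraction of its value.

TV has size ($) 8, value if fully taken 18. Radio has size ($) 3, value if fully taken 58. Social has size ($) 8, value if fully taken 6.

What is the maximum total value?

60.25

Rank by value-to-size ratio: Radio 58/3≈19.3, TV 18/8≈2.25, Social 6/8≈0.75.
Radio: take in full, 3 $ for value 58 → 1 left.
1 $ left: a 1/8 share of TV gives 18×1/8 = 2.25.
Total value = 60.25.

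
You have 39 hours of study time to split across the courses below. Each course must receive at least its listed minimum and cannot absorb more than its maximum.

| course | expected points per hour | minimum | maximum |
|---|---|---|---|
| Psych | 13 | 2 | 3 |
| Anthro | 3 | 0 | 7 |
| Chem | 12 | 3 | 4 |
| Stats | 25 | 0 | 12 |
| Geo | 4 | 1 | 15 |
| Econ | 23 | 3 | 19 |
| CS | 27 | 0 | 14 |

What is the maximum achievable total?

Meeting every minimum uses 2+0+3+0+1+3+0 = 9 hours, leaving 30.
Order the courses by expected points per hour: CS 27 > Stats 25 > Econ 23 > Psych 13 > Chem 12 > Geo 4 > Anthro 3.
CS takes 14 more to reach its cap of 14 → 16 left.
Stats: +12 to 12 (cap) → 4 left.
Econ has room for 16 more but only 4 remain, so it gets 7.
Total = 13×2 + 12×3 + 25×12 + 4×1 + 23×7 + 27×14 = 905.

905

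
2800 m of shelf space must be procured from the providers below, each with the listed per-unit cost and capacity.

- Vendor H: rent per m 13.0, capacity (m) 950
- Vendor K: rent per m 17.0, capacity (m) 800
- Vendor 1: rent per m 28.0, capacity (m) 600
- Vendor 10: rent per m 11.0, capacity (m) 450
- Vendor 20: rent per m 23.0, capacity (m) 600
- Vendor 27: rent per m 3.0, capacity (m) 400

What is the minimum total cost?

36700

Cheapest first:
Take 400 from Vendor 27 at 3.0 — need 2400 more.
Take 450 from Vendor 10 at 11.0 — need 1950 more.
Take 950 from Vendor H at 13.0 — need 1000 more.
Vendor K (17.0): use full 800 — 200 m to go.
Vendor 20 at 23.0: take 200 of its 600 — requirement met.
Vendor 1: unused.
Cost = 400×3.0 + 450×11.0 + 950×13.0 + 800×17.0 + 200×23.0 = 36700.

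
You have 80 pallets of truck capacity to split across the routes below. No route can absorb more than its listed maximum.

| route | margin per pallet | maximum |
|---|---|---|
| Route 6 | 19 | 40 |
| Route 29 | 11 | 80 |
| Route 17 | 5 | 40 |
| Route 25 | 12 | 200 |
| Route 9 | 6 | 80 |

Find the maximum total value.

Highest margin per pallet first: Route 6 19 > Route 25 12 > Route 29 11 > Route 9 6 > Route 17 5.
Route 6: +40 to 40 (cap) ; 40 left.
Route 25 has room for 200 but only 40 remain, so it gets 40.
Total = 19×40 + 12×40 = 1240.

1240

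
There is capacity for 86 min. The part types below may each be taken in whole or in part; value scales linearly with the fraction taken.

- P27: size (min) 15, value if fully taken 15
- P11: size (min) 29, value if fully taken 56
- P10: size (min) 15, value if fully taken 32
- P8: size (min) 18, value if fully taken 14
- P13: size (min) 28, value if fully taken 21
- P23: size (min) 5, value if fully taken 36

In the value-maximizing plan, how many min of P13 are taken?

4

Rank by value-to-size ratio: P23 36/5≈7.2, P10 32/15≈2.13, P11 56/29≈1.93, P27 15/15≈1, P8 14/18≈0.778, P13 21/28≈0.75.
Take all of P23 (5 min, value 36) ; 81 min left.
P10: take in full, 15 min for value 32 ; 66 left.
Take all of P11 (29 min, value 56) ; 37 min left.
All 15 min of P27 fit (value 15) ; 22 remain.
Take all of P8 (18 min, value 14) ; 4 min left.
Only 4 min remain; take 4/28 of P13 for value 21×4/28 = 3.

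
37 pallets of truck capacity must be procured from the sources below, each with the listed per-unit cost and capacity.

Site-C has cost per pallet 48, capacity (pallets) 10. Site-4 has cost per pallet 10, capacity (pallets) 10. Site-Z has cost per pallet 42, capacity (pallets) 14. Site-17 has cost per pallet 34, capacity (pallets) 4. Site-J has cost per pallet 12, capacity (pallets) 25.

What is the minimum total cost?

468

Cheapest first:
Take 10 from Site-4 at 10 — need 27 more.
Site-J at 12: take all 25 pallets — 2 still needed.
Take 2 from Site-17 at 34 to finish.
Site-Z, Site-C: unused.
Cost = 10×10 + 25×12 + 2×34 = 468.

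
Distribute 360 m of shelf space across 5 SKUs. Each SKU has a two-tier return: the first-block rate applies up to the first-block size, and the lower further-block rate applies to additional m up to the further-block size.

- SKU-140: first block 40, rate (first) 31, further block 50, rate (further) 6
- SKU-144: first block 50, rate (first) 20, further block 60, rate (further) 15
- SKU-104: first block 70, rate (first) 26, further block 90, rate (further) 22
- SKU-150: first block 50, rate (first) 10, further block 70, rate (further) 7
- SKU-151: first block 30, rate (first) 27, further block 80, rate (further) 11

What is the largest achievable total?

7970

Rank every tier by rate: SKU-140/first 31 > SKU-151/first 27 > SKU-104/first 26 > SKU-104/second 22 > SKU-144/first 20 > SKU-144/second 15 > SKU-151/second 11 > SKU-150/first 10 > SKU-150/second 7 > SKU-140/second 6.
Fill SKU-140 first block (40 at 31) ; 320 left.
SKU-151 first at 27: fill all 30 ; 290 left.
SKU-104/first (26): +70 ; 220 left.
Fill SKU-104 second block (90 at 22) ; 130 left.
SKU-144 first at 20: fill all 50 ; 80 left.
SKU-144/second (15): +60 ; 20 left.
20 remain; put them into SKU-151 second at 11.
Total = 31×40 + 27×30 + 26×70 + 22×90 + 20×50 + 15×60 + 11×20 = 7970.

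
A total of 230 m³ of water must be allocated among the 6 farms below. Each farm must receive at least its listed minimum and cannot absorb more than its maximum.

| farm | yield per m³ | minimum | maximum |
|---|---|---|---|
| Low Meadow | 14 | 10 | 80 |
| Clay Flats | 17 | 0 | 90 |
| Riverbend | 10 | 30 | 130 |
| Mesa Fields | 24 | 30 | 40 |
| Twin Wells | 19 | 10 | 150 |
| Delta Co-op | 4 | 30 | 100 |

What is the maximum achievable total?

3800

Meeting every minimum uses 10+0+30+30+10+30 = 110 m³, leaving 120.
Highest yield per m³ first: Mesa Fields 24 > Twin Wells 19 > Clay Flats 17 > Low Meadow 14 > Riverbend 10 > Delta Co-op 4.
Give Mesa Fields 10 more to hit its cap of 40 — 110 left.
Only 110 left; Twin Wells takes them to reach 120.
Total = 14×10 + 10×30 + 24×40 + 19×120 + 4×30 = 3800.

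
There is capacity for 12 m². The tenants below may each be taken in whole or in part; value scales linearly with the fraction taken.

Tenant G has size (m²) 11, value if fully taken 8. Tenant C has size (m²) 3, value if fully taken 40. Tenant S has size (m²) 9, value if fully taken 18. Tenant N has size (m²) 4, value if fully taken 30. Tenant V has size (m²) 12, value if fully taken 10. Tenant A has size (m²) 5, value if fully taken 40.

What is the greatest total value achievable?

110

Best value per unit of size first: Tenant C 40/3≈13.3, Tenant A 40/5≈8, Tenant N 30/4≈7.5, Tenant S 18/9≈2, Tenant V 10/12≈0.833, Tenant G 8/11≈0.727.
Take all of Tenant C (3 m², value 40) — 9 m² left.
All 5 m² of Tenant A fit (value 40) — 4 remain.
Tenant N: take in full, 4 m² for value 30 — 0 left.
Total value = 110.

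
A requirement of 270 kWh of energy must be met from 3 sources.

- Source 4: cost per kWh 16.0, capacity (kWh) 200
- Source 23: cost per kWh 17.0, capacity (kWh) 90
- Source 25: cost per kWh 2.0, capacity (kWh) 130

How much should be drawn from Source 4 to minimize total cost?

140

Use sources in increasing cost order.
Source 25 at 2.0: take all 130 kWh → 140 still needed.
Take 140 from Source 4 at 16.0 to finish.
Source 23: unused.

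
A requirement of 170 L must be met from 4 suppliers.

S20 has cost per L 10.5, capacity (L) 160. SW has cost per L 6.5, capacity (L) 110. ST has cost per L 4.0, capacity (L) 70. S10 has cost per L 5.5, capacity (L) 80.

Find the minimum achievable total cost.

Cheapest first:
Take 70 from ST at 4.0 — need 100 more.
S10 at 5.5: take all 80 L — 20 still needed.
Take 20 from SW at 6.5 to finish.
S20: unused.
Cost = 70×4.0 + 80×5.5 + 20×6.5 = 850.

850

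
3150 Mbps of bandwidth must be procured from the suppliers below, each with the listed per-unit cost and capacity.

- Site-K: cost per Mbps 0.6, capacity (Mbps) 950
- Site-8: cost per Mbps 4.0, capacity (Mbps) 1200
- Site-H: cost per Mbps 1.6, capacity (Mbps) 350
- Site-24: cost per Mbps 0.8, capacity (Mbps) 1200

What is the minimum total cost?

4690

Fill from the cheapest supplier first.
Take 950 from Site-K at 0.6 ; need 2200 more.
Site-24 (0.8): use full 1200 ; 1000 Mbps to go.
Take 350 from Site-H at 1.6 ; need 650 more.
Site-8 (4.0): take the remaining 650 ; done.
Cost = 950×0.6 + 1200×0.8 + 350×1.6 + 650×4.0 = 4690.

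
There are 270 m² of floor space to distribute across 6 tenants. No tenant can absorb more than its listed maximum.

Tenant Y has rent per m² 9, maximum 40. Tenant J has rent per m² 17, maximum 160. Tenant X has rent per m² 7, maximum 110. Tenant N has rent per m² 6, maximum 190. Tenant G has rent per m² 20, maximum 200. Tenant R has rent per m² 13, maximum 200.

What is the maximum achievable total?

Highest rent per m² first: Tenant G 20 > Tenant J 17 > Tenant R 13 > Tenant Y 9 > Tenant X 7 > Tenant N 6.
Tenant G takes 200 to reach its cap of 200 — 70 left.
Tenant J has room for 160 but only 70 remain, so it gets 70.
Total = 17×70 + 20×200 = 5190.

5190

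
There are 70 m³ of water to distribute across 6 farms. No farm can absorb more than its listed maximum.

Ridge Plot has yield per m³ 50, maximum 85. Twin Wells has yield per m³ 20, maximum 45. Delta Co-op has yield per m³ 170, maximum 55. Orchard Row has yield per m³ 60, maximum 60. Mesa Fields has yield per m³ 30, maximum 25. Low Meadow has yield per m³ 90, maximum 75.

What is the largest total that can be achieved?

10700

Rank by yield per m³: Delta Co-op 170 > Low Meadow 90 > Orchard Row 60 > Ridge Plot 50 > Mesa Fields 30 > Twin Wells 20.
Give Delta Co-op 55 to hit its cap of 55 — 15 left.
Only 15 left; Low Meadow takes them to reach 15.
Total = 170×55 + 90×15 = 10700.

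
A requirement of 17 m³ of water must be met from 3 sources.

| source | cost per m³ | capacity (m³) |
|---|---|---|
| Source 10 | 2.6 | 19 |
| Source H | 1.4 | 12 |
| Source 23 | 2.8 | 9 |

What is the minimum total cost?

Fill from the cheapest source first.
Source H (1.4): use full 12 → 5 m³ to go.
Source 10 (2.6): take the remaining 5 → done.
Source 23: unused.
Cost = 12×1.4 + 5×2.6 = 29.8.

29.8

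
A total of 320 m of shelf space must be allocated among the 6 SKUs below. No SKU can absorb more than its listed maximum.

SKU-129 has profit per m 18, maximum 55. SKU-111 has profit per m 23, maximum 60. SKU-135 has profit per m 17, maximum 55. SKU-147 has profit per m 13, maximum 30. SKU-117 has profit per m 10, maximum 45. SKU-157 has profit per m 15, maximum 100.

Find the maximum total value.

5395

Rank by profit per m: SKU-111 23 > SKU-129 18 > SKU-135 17 > SKU-157 15 > SKU-147 13 > SKU-117 10.
Give SKU-111 60 to hit its cap of 60 → 260 left.
SKU-129 takes 55 to reach its cap of 55 → 205 left.
SKU-135 takes 55 to reach its cap of 55 → 150 left.
SKU-157 takes 100 to reach its cap of 100 → 50 left.
SKU-147: +30 to 30 (cap) → 20 left.
Only 20 left; SKU-117 takes them to reach 20.
Total = 18×55 + 23×60 + 17×55 + 13×30 + 10×20 + 15×100 = 5395.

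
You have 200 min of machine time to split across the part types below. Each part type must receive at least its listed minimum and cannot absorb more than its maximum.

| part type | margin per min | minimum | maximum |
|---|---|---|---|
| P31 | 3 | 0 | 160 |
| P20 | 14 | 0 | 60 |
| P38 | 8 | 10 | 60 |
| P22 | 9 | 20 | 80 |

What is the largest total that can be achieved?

Meeting every minimum uses 0+0+10+20 = 30 min, leaving 170.
Rank by margin per min: P20 14 > P22 9 > P38 8 > P31 3.
P20 takes 60 more to reach its cap of 60 — 110 left.
Give P22 60 more to hit its cap of 80 — 50 left.
Give P38 50 more to hit its cap of 60 — 0 left.
Total = 14×60 + 8×60 + 9×80 = 2040.

2040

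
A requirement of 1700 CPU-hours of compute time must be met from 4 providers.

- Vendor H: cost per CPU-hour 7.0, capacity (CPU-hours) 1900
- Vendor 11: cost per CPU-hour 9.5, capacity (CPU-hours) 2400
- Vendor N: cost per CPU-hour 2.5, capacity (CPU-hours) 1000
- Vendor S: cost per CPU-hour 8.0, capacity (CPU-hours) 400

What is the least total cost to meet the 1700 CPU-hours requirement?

Fill from the cheapest provider first.
Vendor N at 2.5: take all 1000 CPU-hours — 700 still needed.
Vendor H (7.0): take the remaining 700 — done.
Vendor S, Vendor 11: unused.
Cost = 1000×2.5 + 700×7.0 = 7400.

7400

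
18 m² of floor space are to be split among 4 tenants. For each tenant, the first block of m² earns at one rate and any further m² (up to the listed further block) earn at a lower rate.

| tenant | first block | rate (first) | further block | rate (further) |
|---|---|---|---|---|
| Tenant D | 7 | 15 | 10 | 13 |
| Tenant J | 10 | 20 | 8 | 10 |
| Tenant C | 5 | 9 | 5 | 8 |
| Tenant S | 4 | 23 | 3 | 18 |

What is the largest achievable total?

361

Treat each block as its own option and order by rate: Tenant S/tier1 23 > Tenant J/tier1 20 > Tenant S/tier2 18 > Tenant D/tier1 15 > Tenant D/tier2 13 > Tenant J/tier2 10 > Tenant C/tier1 9 > Tenant C/tier2 8.
Tenant S tier1 at 23: fill all 4 ; 14 left.
Tenant J/tier1 (20): +10 ; 4 left.
Fill Tenant S tier2 block (3 at 18) ; 1 left.
Tenant D tier1 at 15: only 1 left, fill 1.
Total = 23×4 + 20×10 + 18×3 + 15×1 = 361.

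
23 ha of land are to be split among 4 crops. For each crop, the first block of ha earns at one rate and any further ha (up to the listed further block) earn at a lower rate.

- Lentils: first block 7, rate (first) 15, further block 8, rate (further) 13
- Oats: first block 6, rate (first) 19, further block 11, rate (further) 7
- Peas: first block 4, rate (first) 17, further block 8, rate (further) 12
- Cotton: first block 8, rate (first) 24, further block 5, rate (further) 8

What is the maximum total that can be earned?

449

Treat each block as its own option and order by rate: Cotton/T1 24 > Oats/T1 19 > Peas/T1 17 > Lentils/T1 15 > Lentils/T2 13 > Peas/T2 12 > Cotton/T2 8 > Oats/T2 7.
Cotton/T1 (24): +8 → 15 left.
Oats/T1 (19): +6 → 9 left.
Peas/T1 (17): +4 → 5 left.
Lentils T1 at 15: only 5 left, fill 5.
Total = 24×8 + 19×6 + 17×4 + 15×5 = 449.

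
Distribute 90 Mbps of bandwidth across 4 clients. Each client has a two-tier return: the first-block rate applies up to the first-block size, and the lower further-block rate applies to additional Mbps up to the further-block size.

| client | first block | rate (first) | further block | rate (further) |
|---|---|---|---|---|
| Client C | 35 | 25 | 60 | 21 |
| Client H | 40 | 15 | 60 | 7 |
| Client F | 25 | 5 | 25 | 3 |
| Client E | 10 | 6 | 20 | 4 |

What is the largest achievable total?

2030

Treat each block as its own option and order by rate: Client C/tier1 25 > Client C/tier2 21 > Client H/tier1 15 > Client H/tier2 7 > Client E/tier1 6 > Client F/tier1 5 > Client E/tier2 4 > Client F/tier2 3.
Fill Client C tier1 block (35 at 25) ; 55 left.
Client C tier2 at 21: only 55 left, fill 55.
Total = 25×35 + 21×55 = 2030.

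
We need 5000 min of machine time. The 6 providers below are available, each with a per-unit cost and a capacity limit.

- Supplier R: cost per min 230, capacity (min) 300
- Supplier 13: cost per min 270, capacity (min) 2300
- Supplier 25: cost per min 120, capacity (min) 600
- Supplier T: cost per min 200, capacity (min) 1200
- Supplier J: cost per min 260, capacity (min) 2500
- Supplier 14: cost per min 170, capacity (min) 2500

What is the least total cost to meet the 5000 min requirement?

Fill from the cheapest provider first.
Supplier 25 (120): use full 600 ; 4400 min to go.
Supplier 14 at 170: take all 2500 min ; 1900 still needed.
Take 1200 from Supplier T at 200 ; need 700 more.
Take 300 from Supplier R at 230 ; need 400 more.
Supplier J at 260: take 400 of its 2500 ; requirement met.
Supplier 13: unused.
Cost = 600×120 + 2500×170 + 1200×200 + 300×230 + 400×260 = 910000.

910000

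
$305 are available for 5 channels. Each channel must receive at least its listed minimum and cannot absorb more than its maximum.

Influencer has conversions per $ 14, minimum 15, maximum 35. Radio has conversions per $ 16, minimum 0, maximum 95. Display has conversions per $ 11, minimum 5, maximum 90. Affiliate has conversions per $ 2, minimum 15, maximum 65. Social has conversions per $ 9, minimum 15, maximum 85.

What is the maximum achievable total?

3660

Meeting every minimum uses 15+0+5+15+15 = 50 $, leaving 255.
Rank by conversions per $: Radio 16 > Influencer 14 > Display 11 > Social 9 > Affiliate 2.
Radio: +95 to 95 (cap) — 160 left.
Influencer: +20 to 35 (cap) — 140 left.
Display takes 85 more to reach its cap of 90 — 55 left.
Social: +55 (room for 70) → 70. Pool exhausted.
Total = 14×35 + 16×95 + 11×90 + 2×15 + 9×70 = 3660.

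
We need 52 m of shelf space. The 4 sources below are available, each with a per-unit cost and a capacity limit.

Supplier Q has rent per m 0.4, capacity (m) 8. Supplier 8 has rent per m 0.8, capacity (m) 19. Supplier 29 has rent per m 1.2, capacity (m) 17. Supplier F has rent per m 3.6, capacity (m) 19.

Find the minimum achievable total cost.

67.6

Cheapest first:
Supplier Q (0.4): use full 8 ; 44 m to go.
Supplier 8 (0.8): use full 19 ; 25 m to go.
Take 17 from Supplier 29 at 1.2 ; need 8 more.
Supplier F at 3.6: take 8 of its 19 ; requirement met.
Cost = 8×0.4 + 19×0.8 + 17×1.2 + 8×3.6 = 67.6.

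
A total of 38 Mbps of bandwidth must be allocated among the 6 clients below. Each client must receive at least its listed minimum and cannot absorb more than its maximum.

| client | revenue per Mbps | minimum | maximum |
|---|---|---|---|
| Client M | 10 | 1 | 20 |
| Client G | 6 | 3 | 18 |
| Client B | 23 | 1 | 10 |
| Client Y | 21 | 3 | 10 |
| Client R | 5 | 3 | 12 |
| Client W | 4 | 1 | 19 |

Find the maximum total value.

587

Meeting every minimum uses 1+3+1+3+3+1 = 12 Mbps, leaving 26.
Order the clients by revenue per Mbps: Client B 23 > Client Y 21 > Client M 10 > Client G 6 > Client R 5 > Client W 4.
Client B: +9 to 10 (cap) ; 17 left.
Client Y: +7 to 10 (cap) ; 10 left.
Client M has room for 19 more but only 10 remain, so it gets 11.
Total = 10×11 + 6×3 + 23×10 + 21×10 + 5×3 + 4×1 = 587.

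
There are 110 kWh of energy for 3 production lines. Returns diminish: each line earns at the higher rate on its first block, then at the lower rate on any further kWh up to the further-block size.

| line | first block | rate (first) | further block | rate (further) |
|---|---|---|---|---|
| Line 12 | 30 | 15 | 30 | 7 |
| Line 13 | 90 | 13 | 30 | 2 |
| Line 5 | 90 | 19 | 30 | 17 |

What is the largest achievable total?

Order all 6 blocks by rate: Line 5/tier1 19 > Line 5/tier2 17 > Line 12/tier1 15 > Line 13/tier1 13 > Line 12/tier2 7 > Line 13/tier2 2.
Fill Line 5 tier1 block (90 at 19) → 20 left.
20 remain; put them into Line 5 tier2 at 17.
Total = 19×90 + 17×20 = 2050.

2050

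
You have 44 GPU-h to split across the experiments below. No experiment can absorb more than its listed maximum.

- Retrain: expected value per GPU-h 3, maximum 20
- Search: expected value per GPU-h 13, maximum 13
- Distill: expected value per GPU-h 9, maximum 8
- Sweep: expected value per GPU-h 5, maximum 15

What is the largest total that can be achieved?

Order the experiments by expected value per GPU-h: Search 13 > Distill 9 > Sweep 5 > Retrain 3.
Search takes 13 to reach its cap of 13 → 31 left.
Distill takes 8 to reach its cap of 8 → 23 left.
Sweep: +15 to 15 (cap) → 8 left.
Retrain: +8 (room for 20) → 8. Pool exhausted.
Total = 3×8 + 13×13 + 9×8 + 5×15 = 340.

340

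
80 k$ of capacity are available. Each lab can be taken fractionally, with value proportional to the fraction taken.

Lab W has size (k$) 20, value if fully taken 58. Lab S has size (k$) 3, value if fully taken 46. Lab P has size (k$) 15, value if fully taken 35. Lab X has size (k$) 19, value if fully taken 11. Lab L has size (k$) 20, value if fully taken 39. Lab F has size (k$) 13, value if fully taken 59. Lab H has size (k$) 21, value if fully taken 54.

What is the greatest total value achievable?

267.6

Best value per unit of size first: Lab S 46/3≈15.3, Lab F 59/13≈4.54, Lab W 58/20≈2.9, Lab H 54/21≈2.57, Lab P 35/15≈2.33, Lab L 39/20≈1.95, Lab X 11/19≈0.579.
Lab S: take in full, 3 k$ for value 46 ; 77 left.
Lab F: take in full, 13 k$ for value 59 ; 64 left.
Take all of Lab W (20 k$, value 58) ; 44 k$ left.
Lab H: take in full, 21 k$ for value 54 ; 23 left.
Lab P: take in full, 15 k$ for value 35 ; 8 left.
Only 8 k$ remain; take 8/20 of Lab L for value 39×8/20 = 15.6.
Total value = 267.6.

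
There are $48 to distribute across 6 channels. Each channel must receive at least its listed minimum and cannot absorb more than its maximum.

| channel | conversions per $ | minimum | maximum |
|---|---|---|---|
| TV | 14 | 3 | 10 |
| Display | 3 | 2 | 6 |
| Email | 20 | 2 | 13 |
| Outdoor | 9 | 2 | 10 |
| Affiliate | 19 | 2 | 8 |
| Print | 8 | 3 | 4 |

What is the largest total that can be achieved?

Meeting every minimum uses 3+2+2+2+2+3 = 14 $, leaving 34.
Order the channels by conversions per $: Email 20 > Affiliate 19 > TV 14 > Outdoor 9 > Print 8 > Display 3.
Email: +11 to 13 (cap) → 23 left.
Give Affiliate 6 more to hit its cap of 8 → 17 left.
TV takes 7 more to reach its cap of 10 → 10 left.
Give Outdoor 8 more to hit its cap of 10 → 2 left.
Print takes 1 more to reach its cap of 4 → 1 left.
Display: +1 (room for 4) → 3. Pool exhausted.
Total = 14×10 + 3×3 + 20×13 + 9×10 + 19×8 + 8×4 = 683.

683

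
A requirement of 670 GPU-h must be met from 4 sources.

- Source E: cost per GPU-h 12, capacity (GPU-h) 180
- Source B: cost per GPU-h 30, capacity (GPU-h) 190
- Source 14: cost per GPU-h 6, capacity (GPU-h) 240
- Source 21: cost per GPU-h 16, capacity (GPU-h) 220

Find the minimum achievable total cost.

Use sources in increasing cost order.
Source 14 at 6: take all 240 GPU-h → 430 still needed.
Take 180 from Source E at 12 → need 250 more.
Source 21 (16): use full 220 → 30 GPU-h to go.
Take 30 from Source B at 30 to finish.
Cost = 240×6 + 180×12 + 220×16 + 30×30 = 8020.

8020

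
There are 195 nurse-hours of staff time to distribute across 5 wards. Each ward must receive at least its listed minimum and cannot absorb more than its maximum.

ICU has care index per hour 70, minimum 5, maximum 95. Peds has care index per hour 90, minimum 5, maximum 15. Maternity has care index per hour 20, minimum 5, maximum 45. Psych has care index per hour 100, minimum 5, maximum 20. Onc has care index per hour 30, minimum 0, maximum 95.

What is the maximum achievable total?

Meeting every minimum uses 5+5+5+5+0 = 20 nurse-hours, leaving 175.
Rank by care index per hour: Psych 100 > Peds 90 > ICU 70 > Onc 30 > Maternity 20.
Psych takes 15 more to reach its cap of 20 → 160 left.
Peds: +10 to 15 (cap) → 150 left.
Give ICU 90 more to hit its cap of 95 → 60 left.
Onc has room for 95 more but only 60 remain, so it gets 60.
Total = 70×95 + 90×15 + 20×5 + 100×20 + 30×60 = 11900.

11900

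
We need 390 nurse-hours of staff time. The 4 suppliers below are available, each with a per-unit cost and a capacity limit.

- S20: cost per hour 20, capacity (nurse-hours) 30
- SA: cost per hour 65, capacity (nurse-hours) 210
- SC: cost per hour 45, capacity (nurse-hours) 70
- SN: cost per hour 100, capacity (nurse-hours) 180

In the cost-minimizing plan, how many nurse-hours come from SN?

80

Cheapest first:
S20 at 20: take all 30 nurse-hours → 360 still needed.
SC at 45: take all 70 nurse-hours → 290 still needed.
SA at 65: take all 210 nurse-hours → 80 still needed.
SN (100): take the remaining 80 → done.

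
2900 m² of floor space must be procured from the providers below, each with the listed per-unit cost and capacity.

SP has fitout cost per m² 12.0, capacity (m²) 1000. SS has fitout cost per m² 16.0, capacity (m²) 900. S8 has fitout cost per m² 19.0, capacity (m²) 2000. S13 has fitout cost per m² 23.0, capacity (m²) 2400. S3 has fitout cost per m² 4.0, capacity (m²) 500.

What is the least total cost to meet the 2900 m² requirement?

37900

Fill from the cheapest provider first.
S3 at 4.0: take all 500 m² ; 2400 still needed.
SP at 12.0: take all 1000 m² ; 1400 still needed.
SS at 16.0: take all 900 m² ; 500 still needed.
Take 500 from S8 at 19.0 to finish.
S13: unused.
Cost = 500×4.0 + 1000×12.0 + 900×16.0 + 500×19.0 = 37900.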